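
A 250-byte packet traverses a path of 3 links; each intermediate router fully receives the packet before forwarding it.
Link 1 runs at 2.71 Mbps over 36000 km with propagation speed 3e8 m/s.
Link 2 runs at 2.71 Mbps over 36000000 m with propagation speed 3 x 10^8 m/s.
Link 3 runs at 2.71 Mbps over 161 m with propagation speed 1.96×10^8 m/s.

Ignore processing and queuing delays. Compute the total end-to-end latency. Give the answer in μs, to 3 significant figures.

242000 μs

L = 250 × 8 = 2000 bits.
Transmission delay per hop = L/R = 2000/2710000 = 738.007 μs; 3 hops → 2214.02 μs.
Propagation delays (d/s per hop): 120000, 120000, 0.821429 μs; sum = 240001 μs.
End-to-end = 242000 μs.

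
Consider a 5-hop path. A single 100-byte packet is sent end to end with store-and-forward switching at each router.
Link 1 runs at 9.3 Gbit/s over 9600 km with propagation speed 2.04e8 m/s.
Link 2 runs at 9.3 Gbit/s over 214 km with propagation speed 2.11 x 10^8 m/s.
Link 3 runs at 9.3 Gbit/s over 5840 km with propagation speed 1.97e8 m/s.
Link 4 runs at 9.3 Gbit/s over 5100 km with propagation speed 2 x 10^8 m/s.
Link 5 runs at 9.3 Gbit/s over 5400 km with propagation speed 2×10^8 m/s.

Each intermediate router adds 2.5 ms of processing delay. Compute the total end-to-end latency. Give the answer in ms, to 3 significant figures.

L = 100 × 8 = 800 bits.
Transmission delay per hop = L/R = 800/9300000000 = 8.60215e-05 ms; 5 hops → 0.000430108 ms.
Propagation delays (d/s per hop): 47.0588, 1.01422, 29.6447, 25.5, 27 ms; sum = 130.218 ms.
Processing at 4 router(s): 4 × 2.5 ms = 10 ms.
End-to-end = 140 ms.

140 ms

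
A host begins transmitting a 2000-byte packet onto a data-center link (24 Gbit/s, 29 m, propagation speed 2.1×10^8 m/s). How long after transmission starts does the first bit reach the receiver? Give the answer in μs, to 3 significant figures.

0.138 μs

First bit experiences only propagation delay: d/s = 29/210000000 = 0.138 μs.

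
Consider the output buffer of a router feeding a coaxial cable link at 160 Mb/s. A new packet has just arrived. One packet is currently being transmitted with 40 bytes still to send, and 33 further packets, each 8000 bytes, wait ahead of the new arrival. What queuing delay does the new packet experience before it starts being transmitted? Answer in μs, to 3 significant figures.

Each queued packet: L/R = 64000/160000000 = 400 μs.
33 queued → 13200 μs.
Plus remaining 320 bits of current packet: 2 μs.
Queuing delay = 13200 μs.

13200 μs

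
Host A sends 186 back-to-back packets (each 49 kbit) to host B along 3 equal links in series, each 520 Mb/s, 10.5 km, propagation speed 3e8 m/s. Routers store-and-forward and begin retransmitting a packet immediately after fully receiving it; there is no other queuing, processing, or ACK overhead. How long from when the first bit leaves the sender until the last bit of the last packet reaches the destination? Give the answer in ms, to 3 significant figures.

Per-hop transmission t_tx = L/R = 49000/520000000 = 0.0942308 ms.
Per-hop propagation t_prop = 10500/300000000 = 0.035 ms.
Pipeline fill: first packet needs 3·t_tx to clear all hops; remaining 185 packets each add one t_tx.
Total = (3+186-1)·t_tx + 3·t_prop = 188·0.0942308 + 3·0.035 = 17.8 ms.

17.8 ms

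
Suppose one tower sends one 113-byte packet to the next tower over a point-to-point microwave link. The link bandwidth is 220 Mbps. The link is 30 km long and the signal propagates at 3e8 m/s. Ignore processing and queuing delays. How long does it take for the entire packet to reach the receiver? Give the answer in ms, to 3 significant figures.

0.104 ms

L = 113 × 8 = 904 bits.
Transmission delay = L/R = 904 / 220000000 = 0.00410909 ms.
Propagation delay = d/s = 30000 m / 300000000 m/s = 0.1 ms.
Total = 0.104 ms.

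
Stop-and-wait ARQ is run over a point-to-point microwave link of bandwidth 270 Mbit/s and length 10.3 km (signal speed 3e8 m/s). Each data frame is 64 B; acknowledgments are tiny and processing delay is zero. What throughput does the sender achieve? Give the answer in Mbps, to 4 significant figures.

7.256 Mbps

t_tx = L/R = 512/270000000 = 1.8963e-06 s.
t_prop = 10300/300000000 = 3.43333e-05 s; RTT = 6.86667e-05 s.
Cycle = t_tx + RTT = 7.0563e-05 s.
Throughput = L / cycle = 512 / 7.0563e-05 = 7.256 Mbps.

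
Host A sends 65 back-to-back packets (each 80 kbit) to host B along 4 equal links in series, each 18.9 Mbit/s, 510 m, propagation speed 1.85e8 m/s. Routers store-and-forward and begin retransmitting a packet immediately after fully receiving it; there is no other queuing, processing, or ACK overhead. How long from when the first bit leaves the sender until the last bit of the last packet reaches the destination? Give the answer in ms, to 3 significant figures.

288 ms

Per-hop transmission t_tx = L/R = 80000/18900000 = 4.2328 ms.
Per-hop propagation t_prop = 510/185000000 = 0.00275676 ms.
Pipeline fill: first packet needs 4·t_tx to clear all hops; remaining 64 packets each add one t_tx.
Total = (4+65-1)·t_tx + 4·t_prop = 68·4.2328 + 4·0.00275676 = 288 ms.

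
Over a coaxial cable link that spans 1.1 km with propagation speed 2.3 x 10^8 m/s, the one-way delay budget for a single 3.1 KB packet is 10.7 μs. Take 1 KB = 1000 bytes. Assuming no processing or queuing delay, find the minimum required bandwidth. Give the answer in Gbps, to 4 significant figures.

4.191 Gbps

L = 24800 bits.
Propagation delay = 1100 / 2.3e+08 = 4.78261 μs.
Transmission budget = 10.7 − 4.78261 = 5.91739 μs.
R ≥ L / t_tx = 24800 bits / 5.91739e-06 s = 4.191 Gbps.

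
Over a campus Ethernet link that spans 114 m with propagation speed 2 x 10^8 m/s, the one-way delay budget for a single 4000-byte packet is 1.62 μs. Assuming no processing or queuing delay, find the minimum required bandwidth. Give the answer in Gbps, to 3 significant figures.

30.5 Gbps

L = 32000 bits.
Propagation delay = 114 / 200000000 = 0.57 μs.
Transmission budget = 1.62 − 0.57 = 1.05 μs.
R ≥ L / t_tx = 32000 bits / 1.05e-06 s = 30.5 Gbps.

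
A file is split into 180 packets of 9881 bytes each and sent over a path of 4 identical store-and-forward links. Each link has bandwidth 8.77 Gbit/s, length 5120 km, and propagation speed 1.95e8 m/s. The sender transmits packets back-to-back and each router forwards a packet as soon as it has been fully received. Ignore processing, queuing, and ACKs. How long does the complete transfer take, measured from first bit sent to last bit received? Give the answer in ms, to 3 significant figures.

Per-hop transmission t_tx = L/R = 79048/8770000000 = 0.00901345 ms.
Per-hop propagation t_prop = 5120000/195000000 = 26.2564 ms.
Pipeline fill: first packet needs 4·t_tx to clear all hops; remaining 179 packets each add one t_tx.
Total = (4+180-1)·t_tx + 4·t_prop = 183·0.00901345 + 4·26.2564 = 107 ms.

107 ms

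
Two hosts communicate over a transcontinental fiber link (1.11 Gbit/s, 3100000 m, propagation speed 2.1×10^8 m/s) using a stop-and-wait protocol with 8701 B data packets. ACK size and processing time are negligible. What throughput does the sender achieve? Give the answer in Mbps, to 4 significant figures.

2.353 Mbps

t_tx = L/R = 69608/1110000000 = 6.27099e-05 s.
t_prop = 3100000/210000000 = 0.0147619 s; RTT = 0.0295238 s.
Cycle = t_tx + RTT = 0.0295865 s.
Throughput = L / cycle = 69608 / 0.0295865 = 2.353 Mbps.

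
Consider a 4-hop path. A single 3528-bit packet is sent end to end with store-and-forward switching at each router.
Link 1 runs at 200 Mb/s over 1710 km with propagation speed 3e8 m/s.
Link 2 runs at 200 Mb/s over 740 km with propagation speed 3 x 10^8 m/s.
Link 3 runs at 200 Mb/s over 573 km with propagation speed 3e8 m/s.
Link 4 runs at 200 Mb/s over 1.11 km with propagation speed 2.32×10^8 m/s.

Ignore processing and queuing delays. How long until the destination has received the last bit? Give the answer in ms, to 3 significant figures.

10.2 ms

Transmission delay per hop = L/R = 3528/200000000 = 0.01764 ms; 4 hops → 0.07056 ms.
Propagation delays (d/s per hop): 5.7, 2.46667, 1.91, 0.00478448 ms; sum = 10.0815 ms.
End-to-end = 10.2 ms.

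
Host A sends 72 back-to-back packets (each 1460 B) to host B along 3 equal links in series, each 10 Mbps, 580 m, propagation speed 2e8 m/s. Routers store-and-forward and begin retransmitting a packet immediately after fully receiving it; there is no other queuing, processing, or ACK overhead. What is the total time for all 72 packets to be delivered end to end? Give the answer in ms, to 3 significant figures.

86.4 ms

Per-hop transmission t_tx = L/R = 11680/10000000 = 1.168 ms.
Per-hop propagation t_prop = 580/200000000 = 0.0029 ms.
Pipeline fill: first packet needs 3·t_tx to clear all hops; remaining 71 packets each add one t_tx.
Total = (3+72-1)·t_tx + 3·t_prop = 74·1.168 + 3·0.0029 = 86.4 ms.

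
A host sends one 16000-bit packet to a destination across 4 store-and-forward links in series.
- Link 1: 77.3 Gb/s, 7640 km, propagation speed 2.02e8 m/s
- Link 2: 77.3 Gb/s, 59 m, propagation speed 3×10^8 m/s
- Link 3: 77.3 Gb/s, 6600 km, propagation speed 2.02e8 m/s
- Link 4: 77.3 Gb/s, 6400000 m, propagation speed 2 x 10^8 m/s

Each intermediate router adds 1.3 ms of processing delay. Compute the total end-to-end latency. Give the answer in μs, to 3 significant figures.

Transmission delay per hop = L/R = 16000/77300000000 = 0.206986 μs; 4 hops → 0.827943 μs.
Propagation delays (d/s per hop): 37821.8, 0.196667, 32673.3, 32000 μs; sum = 102495 μs.
Processing at 3 router(s): 3 × 1.3 ms = 3900 μs.
End-to-end = 106000 μs.

106000 μs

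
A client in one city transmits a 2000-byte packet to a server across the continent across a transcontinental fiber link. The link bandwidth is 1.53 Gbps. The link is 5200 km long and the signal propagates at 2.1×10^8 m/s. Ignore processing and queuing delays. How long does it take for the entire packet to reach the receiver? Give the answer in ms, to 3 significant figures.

24.8 ms

L = 2000 × 8 = 16000 bits.
Transmission delay = L/R = 16000 / 1530000000 = 0.0104575 ms.
Propagation delay = d/s = 5200000 m / 210000000 m/s = 24.7619 ms.
Total = 24.8 ms.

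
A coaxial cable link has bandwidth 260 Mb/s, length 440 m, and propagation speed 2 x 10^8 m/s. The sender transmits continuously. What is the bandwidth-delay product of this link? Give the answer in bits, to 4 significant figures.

Propagation delay = 440 / 200000000 = 2.2e-06 s.
BDP = R × t_prop = 260000000 × 2.2e-06 = 572 bits.

572.0 bits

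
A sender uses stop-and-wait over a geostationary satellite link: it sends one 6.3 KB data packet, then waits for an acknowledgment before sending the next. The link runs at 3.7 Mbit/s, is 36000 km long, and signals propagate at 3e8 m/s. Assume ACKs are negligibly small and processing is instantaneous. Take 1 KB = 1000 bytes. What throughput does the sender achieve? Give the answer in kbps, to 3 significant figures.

199 kbps

t_tx = L/R = 50400/3700000 = 0.0136216 s.
t_prop = 36000000/300000000 = 0.12 s; RTT = 0.24 s.
Cycle = t_tx + RTT = 0.253622 s.
Throughput = L / cycle = 50400 / 0.253622 = 199 kbps.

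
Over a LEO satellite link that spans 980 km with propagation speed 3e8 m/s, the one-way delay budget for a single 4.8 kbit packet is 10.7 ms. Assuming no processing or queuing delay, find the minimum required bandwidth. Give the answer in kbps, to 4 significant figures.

Propagation delay = 980000 / 300000000 = 3.26667 ms.
Transmission budget = 10.7 − 3.26667 = 7.43333 ms.
R ≥ L / t_tx = 4800 bits / 0.00743333 s = 645.7 kbps.

645.7 kbps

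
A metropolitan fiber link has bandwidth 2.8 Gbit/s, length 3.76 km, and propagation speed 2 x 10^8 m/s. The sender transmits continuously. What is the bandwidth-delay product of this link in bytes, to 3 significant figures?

Propagation delay = 3760 / 200000000 = 1.88e-05 s.
BDP = R × t_prop = 2800000000 × 1.88e-05 = 52640 bits.
In bytes: 52640/8 = 6580 bytes.

6580 bytes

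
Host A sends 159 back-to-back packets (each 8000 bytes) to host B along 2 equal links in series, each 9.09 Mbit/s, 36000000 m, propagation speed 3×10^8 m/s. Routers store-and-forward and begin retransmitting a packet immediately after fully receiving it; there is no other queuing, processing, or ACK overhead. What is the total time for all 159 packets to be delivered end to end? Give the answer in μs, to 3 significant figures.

Per-hop transmission t_tx = L/R = 64000/9090000 = 7040.7 μs.
Per-hop propagation t_prop = 36000000/300000000 = 120000 μs.
Pipeline fill: first packet needs 2·t_tx to clear all hops; remaining 158 packets each add one t_tx.
Total = (2+159-1)·t_tx + 2·t_prop = 160·7040.7 + 2·120000 = 1370000 μs.

1370000 μs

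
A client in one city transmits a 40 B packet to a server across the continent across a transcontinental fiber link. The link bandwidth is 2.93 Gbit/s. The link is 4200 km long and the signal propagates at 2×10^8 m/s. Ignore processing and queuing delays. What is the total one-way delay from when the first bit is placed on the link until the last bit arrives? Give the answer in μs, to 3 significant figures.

L = 40 × 8 = 320 bits.
Transmission delay = L/R = 320 / 2930000000 = 0.109215 μs.
Propagation delay = d/s = 4200000 m / 200000000 m/s = 21000 μs.
Total = 21000 μs.

21000 μs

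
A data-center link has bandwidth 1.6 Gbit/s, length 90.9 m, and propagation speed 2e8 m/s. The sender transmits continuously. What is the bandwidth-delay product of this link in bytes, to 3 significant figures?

90.9 bytes

Propagation delay = 90.9 / 200000000 = 4.545e-07 s.
BDP = R × t_prop = 1600000000 × 4.545e-07 = 727.2 bits.
In bytes: 727.2/8 = 90.9 bytes.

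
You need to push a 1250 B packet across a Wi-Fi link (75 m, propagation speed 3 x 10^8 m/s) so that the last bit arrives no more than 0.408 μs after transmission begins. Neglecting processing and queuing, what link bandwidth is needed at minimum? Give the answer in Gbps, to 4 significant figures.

63.29 Gbps

L = 10000 bits.
Propagation delay = 75 / 300000000 = 0.25 μs.
Transmission budget = 0.408 − 0.25 = 0.158 μs.
R ≥ L / t_tx = 10000 bits / 1.58e-07 s = 63.29 Gbps.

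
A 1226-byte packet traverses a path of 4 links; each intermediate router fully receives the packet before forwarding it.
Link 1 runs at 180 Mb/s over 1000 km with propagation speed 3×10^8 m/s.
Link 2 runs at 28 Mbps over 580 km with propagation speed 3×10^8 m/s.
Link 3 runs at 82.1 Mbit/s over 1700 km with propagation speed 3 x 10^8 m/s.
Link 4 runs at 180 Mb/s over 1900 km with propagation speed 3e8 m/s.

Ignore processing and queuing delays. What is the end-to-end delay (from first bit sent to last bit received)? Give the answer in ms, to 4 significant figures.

17.85 ms

L = 1226 × 8 = 9808 bits.
Transmission delays (L/R per hop): 0.0544889, 0.350286, 0.119464, 0.0544889 ms; sum = 0.578728 ms.
Propagation delays (d/s per hop): 3.33333, 1.93333, 5.66667, 6.33333 ms; sum = 17.2667 ms.
End-to-end = 17.85 ms.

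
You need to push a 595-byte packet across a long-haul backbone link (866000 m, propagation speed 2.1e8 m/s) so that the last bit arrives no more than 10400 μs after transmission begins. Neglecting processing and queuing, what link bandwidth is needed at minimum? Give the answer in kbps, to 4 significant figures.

L = 4760 bits.
Propagation delay = 866000 / 210000000 = 4123.81 μs.
Transmission budget = 10400 − 4123.81 = 6276.19 μs.
R ≥ L / t_tx = 4760 bits / 0.00627619 s = 758.4 kbps.

758.4 kbps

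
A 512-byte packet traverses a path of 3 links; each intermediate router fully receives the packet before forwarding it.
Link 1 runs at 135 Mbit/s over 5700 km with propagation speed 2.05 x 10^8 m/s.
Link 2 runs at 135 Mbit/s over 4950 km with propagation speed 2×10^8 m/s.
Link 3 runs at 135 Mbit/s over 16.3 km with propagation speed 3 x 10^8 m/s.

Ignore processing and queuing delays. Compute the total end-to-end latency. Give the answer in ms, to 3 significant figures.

52.7 ms

L = 512 × 8 = 4096 bits.
Transmission delay per hop = L/R = 4096/135000000 = 0.0303407 ms; 3 hops → 0.0910222 ms.
Propagation delays (d/s per hop): 27.8049, 24.75, 0.0543333 ms; sum = 52.6092 ms.
End-to-end = 52.7 ms.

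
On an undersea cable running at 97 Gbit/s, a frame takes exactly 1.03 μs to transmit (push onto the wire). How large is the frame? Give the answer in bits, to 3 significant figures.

99900 bits

L = R × t_tx = 97000000000 b/s × 1.03e-06 s = 99910 bits.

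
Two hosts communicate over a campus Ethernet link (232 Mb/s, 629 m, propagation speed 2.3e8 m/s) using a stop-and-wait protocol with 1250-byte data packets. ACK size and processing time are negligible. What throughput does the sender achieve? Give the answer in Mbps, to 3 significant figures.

t_tx = L/R = 10000/232000000 = 4.31034e-05 s.
t_prop = 629/2.3e+08 = 2.73478e-06 s; RTT = 5.46957e-06 s.
Cycle = t_tx + RTT = 4.8573e-05 s.
Throughput = L / cycle = 10000 / 4.8573e-05 = 206 Mbps.

206 Mbps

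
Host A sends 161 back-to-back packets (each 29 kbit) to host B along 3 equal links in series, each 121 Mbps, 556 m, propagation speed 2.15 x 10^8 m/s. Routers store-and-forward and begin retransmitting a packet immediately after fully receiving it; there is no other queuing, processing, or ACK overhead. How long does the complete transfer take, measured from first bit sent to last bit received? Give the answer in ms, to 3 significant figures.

Per-hop transmission t_tx = L/R = 29000/121000000 = 0.239669 ms.
Per-hop propagation t_prop = 556/215000000 = 0.00258605 ms.
Pipeline fill: first packet needs 3·t_tx to clear all hops; remaining 160 packets each add one t_tx.
Total = (3+161-1)·t_tx + 3·t_prop = 163·0.239669 + 3·0.00258605 = 39.1 ms.

39.1 ms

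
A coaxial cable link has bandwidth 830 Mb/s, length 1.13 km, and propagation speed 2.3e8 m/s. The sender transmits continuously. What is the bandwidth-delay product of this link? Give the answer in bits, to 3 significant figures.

4080 bits

Propagation delay = 1130 / 2.3e+08 = 4.91304e-06 s.
BDP = R × t_prop = 830000000 × 4.91304e-06 = 4077.83 bits.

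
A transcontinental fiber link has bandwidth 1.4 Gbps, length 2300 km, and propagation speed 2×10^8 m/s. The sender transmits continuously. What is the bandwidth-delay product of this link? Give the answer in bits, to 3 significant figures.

Propagation delay = 2300000 / 200000000 = 0.0115 s.
BDP = R × t_prop = 1400000000 × 0.0115 = 16100000 bits.

16100000 bits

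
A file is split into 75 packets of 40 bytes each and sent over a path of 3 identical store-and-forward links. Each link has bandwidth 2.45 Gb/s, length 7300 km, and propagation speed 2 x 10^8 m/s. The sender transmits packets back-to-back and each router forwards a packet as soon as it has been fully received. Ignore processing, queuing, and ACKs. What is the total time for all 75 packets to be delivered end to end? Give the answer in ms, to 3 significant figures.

110 ms

Per-hop transmission t_tx = L/R = 320/2450000000 = 0.000130612 ms.
Per-hop propagation t_prop = 7300000/200000000 = 36.5 ms.
Pipeline fill: first packet needs 3·t_tx to clear all hops; remaining 74 packets each add one t_tx.
Total = (3+75-1)·t_tx + 3·t_prop = 77·0.000130612 + 3·36.5 = 110 ms.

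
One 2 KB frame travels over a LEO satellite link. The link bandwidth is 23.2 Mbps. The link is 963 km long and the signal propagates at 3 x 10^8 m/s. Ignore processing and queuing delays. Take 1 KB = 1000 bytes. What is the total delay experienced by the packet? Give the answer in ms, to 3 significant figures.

3.90 ms

L = 16000 bits.
Transmission delay = L/R = 16000 / 23200000 = 0.689655 ms.
Propagation delay = d/s = 963000 m / 300000000 m/s = 3.21 ms.
Total = 3.90 ms.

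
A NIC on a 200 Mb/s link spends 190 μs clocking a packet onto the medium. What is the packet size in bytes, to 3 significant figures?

4750 bytes

L = R × t_tx = 200000000 b/s × 0.00019 s = 38000 bits.
In bytes: 38000 / 8 = 4750 bytes.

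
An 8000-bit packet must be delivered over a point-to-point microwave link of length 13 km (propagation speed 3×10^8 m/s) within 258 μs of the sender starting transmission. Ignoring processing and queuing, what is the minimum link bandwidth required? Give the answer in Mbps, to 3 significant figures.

37.3 Mbps

Propagation delay = 13000 / 300000000 = 43.3333 μs.
Transmission budget = 258 − 43.3333 = 214.667 μs.
R ≥ L / t_tx = 8000 bits / 0.000214667 s = 37.3 Mbps.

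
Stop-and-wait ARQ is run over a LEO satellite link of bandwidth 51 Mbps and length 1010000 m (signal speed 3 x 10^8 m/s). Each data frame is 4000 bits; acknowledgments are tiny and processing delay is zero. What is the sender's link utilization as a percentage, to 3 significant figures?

t_tx = L/R = 4000/51000000 = 7.84314e-05 s.
t_prop = 1010000/300000000 = 0.00336667 s; RTT = 0.00673333 s.
Cycle = t_tx + RTT = 0.00681176 s.
Utilization = t_tx / cycle = 7.84314e-05/0.00681176 = 1.15 %.

1.15 %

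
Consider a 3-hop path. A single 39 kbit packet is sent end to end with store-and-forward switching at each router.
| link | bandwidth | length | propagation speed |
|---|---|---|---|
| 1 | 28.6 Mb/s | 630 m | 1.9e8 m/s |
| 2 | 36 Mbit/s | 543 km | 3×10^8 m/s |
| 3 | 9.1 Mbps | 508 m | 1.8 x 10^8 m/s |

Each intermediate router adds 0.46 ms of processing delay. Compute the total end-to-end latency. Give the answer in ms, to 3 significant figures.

9.47 ms

L = 39000 bits.
Transmission delays (L/R per hop): 1.36364, 1.08333, 4.28571 ms; sum = 6.73268 ms.
Propagation delays (d/s per hop): 0.00331579, 1.81, 0.00282222 ms; sum = 1.81614 ms.
Processing at 2 router(s): 2 × 0.46 ms = 0.92 ms.
End-to-end = 9.47 ms.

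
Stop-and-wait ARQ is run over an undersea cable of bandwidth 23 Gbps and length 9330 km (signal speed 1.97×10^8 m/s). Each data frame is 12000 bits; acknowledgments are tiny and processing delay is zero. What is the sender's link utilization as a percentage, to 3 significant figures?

0.000551 %

t_tx = L/R = 12000/23000000000 = 5.21739e-07 s.
t_prop = 9330000/197000000 = 0.0473604 s; RTT = 0.0947208 s.
Cycle = t_tx + RTT = 0.0947213 s.
Utilization = t_tx / cycle = 5.21739e-07/0.0947213 = 0.000551 %.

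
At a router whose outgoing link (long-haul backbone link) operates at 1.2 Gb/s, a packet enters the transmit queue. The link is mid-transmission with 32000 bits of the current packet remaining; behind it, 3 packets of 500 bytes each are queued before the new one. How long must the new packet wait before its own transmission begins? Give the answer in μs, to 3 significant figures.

36.7 μs

Each queued packet: L/R = 4000/1200000000 = 3.33333 μs.
3 queued → 10 μs.
Plus remaining 32000 bits of current packet: 26.6667 μs.
Queuing delay = 36.7 μs.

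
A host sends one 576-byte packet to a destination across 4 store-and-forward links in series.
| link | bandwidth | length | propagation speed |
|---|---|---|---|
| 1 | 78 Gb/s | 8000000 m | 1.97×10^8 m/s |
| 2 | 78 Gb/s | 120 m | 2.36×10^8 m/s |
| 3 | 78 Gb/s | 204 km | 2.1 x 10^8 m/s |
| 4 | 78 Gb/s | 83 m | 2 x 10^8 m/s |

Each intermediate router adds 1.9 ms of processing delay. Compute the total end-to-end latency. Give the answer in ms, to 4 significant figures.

47.28 ms

L = 576 × 8 = 4608 bits.
Transmission delay per hop = L/R = 4608/78000000000 = 5.90769e-05 ms; 4 hops → 0.000236308 ms.
Propagation delays (d/s per hop): 40.6091, 0.000508475, 0.971429, 0.000415 ms; sum = 41.5815 ms.
Processing at 3 router(s): 3 × 1.9 ms = 5.7 ms.
End-to-end = 47.28 ms.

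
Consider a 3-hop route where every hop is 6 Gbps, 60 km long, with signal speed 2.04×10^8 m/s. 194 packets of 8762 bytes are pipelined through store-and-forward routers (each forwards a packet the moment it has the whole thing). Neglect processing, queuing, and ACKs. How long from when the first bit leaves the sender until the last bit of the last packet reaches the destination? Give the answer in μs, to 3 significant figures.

Per-hop transmission t_tx = L/R = 70096/6000000000 = 11.6827 μs.
Per-hop propagation t_prop = 60000/204000000 = 294.118 μs.
Pipeline fill: first packet needs 3·t_tx to clear all hops; remaining 193 packets each add one t_tx.
Total = (3+194-1)·t_tx + 3·t_prop = 196·11.6827 + 3·294.118 = 3170 μs.

3170 μs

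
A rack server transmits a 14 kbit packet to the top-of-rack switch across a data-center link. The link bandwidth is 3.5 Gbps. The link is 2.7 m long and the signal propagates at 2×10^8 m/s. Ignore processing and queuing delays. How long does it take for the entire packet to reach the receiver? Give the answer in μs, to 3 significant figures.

4.01 μs

L = 14000 bits.
Transmission delay = L/R = 14000 / 3500000000 = 4 μs.
Propagation delay = d/s = 2.7 m / 200000000 m/s = 0.0135 μs.
Total = 4.01 μs.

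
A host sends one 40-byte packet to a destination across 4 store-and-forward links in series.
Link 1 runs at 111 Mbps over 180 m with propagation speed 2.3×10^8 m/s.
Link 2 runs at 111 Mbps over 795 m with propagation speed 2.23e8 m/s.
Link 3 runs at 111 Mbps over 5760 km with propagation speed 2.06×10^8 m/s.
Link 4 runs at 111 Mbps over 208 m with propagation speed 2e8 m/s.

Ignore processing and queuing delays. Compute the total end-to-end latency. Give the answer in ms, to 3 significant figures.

L = 40 × 8 = 320 bits.
Transmission delay per hop = L/R = 320/111000000 = 0.00288288 ms; 4 hops → 0.0115315 ms.
Propagation delays (d/s per hop): 0.000782609, 0.00356502, 27.9612, 0.00104 ms; sum = 27.9666 ms.
End-to-end = 28.0 ms.

28.0 ms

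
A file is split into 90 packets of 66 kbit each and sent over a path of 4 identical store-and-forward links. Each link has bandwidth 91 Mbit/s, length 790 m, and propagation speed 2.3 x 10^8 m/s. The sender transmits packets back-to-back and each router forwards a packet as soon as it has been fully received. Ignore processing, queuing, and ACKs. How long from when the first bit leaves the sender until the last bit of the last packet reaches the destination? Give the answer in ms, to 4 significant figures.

67.46 ms

Per-hop transmission t_tx = L/R = 66000/91000000 = 0.725275 ms.
Per-hop propagation t_prop = 790/2.3e+08 = 0.00343478 ms.
Pipeline fill: first packet needs 4·t_tx to clear all hops; remaining 89 packets each add one t_tx.
Total = (4+90-1)·t_tx + 4·t_prop = 93·0.725275 + 4·0.00343478 = 67.46 ms.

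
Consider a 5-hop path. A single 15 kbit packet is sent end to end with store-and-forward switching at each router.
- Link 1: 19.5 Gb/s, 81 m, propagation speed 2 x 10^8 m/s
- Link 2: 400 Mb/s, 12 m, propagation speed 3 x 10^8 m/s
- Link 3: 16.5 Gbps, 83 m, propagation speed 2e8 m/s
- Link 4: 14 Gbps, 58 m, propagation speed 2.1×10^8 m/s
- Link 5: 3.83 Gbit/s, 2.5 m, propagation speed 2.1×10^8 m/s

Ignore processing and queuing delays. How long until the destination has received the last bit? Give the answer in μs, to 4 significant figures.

L = 15000 bits.
Transmission delays (L/R per hop): 0.769231, 37.5, 0.909091, 1.07143, 3.91645 μs; sum = 44.1662 μs.
Propagation delays (d/s per hop): 0.405, 0.04, 0.415, 0.27619, 0.0119048 μs; sum = 1.1481 μs.
End-to-end = 45.31 μs.

45.31 μs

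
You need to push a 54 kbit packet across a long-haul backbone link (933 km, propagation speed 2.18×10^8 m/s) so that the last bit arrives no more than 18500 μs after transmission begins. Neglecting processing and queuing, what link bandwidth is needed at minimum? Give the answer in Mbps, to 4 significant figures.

Propagation delay = 933000 / 2.18e+08 = 4279.82 μs.
Transmission budget = 18500 − 4279.82 = 14220.2 μs.
R ≥ L / t_tx = 54000 bits / 0.0142202 s = 3.797 Mbps.

3.797 Mbps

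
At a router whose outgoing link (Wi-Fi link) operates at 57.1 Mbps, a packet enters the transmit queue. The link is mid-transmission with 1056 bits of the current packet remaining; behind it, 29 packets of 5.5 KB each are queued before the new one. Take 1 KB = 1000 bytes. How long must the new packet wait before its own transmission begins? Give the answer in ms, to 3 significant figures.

Each queued packet: L/R = 44000/57100000 = 0.770578 ms.
29 queued → 22.3468 ms.
Plus remaining 1056 bits of current packet: 0.0184939 ms.
Queuing delay = 22.4 ms.

22.4 ms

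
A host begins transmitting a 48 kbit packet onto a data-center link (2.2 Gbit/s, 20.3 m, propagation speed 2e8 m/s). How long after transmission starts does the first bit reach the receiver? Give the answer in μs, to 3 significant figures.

First bit experiences only propagation delay: d/s = 20.3/200000000 = 0.102 μs.

0.102 μs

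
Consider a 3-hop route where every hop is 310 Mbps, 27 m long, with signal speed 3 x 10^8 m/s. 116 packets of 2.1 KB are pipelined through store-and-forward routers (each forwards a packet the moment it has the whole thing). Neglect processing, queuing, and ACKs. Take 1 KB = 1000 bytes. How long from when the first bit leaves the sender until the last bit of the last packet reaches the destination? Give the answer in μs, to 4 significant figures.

6395 μs

Per-hop transmission t_tx = L/R = 16800/310000000 = 54.1935 μs.
Per-hop propagation t_prop = 27/300000000 = 0.09 μs.
Pipeline fill: first packet needs 3·t_tx to clear all hops; remaining 115 packets each add one t_tx.
Total = (3+116-1)·t_tx + 3·t_prop = 118·54.1935 + 3·0.09 = 6395 μs.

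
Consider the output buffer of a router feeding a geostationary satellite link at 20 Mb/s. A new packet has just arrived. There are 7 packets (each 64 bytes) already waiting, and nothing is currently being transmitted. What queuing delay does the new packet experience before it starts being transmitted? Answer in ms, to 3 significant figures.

0.179 ms

Each queued packet: L/R = 512/20000000 = 0.0256 ms.
7 queued → 0.1792 ms.
Queuing delay = 0.179 ms.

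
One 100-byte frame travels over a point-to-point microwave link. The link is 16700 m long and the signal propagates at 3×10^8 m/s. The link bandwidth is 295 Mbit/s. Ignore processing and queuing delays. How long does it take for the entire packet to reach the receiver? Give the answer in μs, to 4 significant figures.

L = 100 × 8 = 800 bits.
Transmission delay = L/R = 800 / 295000000 = 2.71186 μs.
Propagation delay = d/s = 16700 m / 300000000 m/s = 55.6667 μs.
Total = 58.38 μs.

58.38 μs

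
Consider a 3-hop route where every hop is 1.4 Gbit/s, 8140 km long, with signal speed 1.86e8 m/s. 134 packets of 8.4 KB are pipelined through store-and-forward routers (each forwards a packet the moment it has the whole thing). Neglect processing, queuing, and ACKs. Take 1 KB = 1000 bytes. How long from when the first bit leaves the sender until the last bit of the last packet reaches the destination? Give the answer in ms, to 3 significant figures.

Per-hop transmission t_tx = L/R = 67200/1400000000 = 0.048 ms.
Per-hop propagation t_prop = 8140000/186000000 = 43.7634 ms.
Pipeline fill: first packet needs 3·t_tx to clear all hops; remaining 133 packets each add one t_tx.
Total = (3+134-1)·t_tx + 3·t_prop = 136·0.048 + 3·43.7634 = 138 ms.

138 ms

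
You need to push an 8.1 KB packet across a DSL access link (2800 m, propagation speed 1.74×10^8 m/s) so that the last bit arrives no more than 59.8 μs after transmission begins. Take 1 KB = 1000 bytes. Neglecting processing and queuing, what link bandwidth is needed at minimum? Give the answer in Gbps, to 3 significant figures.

1.48 Gbps

L = 64800 bits.
Propagation delay = 2800 / 174000000 = 16.092 μs.
Transmission budget = 59.8 − 16.092 = 43.708 μs.
R ≥ L / t_tx = 64800 bits / 4.3708e-05 s = 1.48 Gbps.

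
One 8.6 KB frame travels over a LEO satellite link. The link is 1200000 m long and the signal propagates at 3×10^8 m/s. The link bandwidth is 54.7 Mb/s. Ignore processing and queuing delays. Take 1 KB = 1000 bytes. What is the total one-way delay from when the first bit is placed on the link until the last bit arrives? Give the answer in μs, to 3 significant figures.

5260 μs

L = 68800 bits.
Transmission delay = L/R = 68800 / 54700000 = 1257.77 μs.
Propagation delay = d/s = 1200000 m / 300000000 m/s = 4000 μs.
Total = 5260 μs.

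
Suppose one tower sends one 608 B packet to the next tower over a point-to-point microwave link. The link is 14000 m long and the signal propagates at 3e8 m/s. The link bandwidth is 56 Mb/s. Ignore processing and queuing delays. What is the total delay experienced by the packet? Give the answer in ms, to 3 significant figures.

L = 608 × 8 = 4864 bits.
Transmission delay = L/R = 4864 / 56000000 = 0.0868571 ms.
Propagation delay = d/s = 14000 m / 300000000 m/s = 0.0466667 ms.
Total = 0.134 ms.

0.134 ms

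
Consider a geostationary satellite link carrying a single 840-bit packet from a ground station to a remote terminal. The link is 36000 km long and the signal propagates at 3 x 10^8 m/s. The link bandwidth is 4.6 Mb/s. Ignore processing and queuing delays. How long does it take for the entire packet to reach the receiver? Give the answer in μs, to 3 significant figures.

120000 μs

Transmission delay = L/R = 840 / 4600000 = 182.609 μs.
Propagation delay = d/s = 36000000 m / 300000000 m/s = 120000 μs.
Total = 120000 μs.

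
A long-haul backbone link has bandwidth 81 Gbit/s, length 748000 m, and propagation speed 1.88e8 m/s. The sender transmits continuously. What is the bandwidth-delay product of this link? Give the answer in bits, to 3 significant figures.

322000000 bits

Propagation delay = 748000 / 188000000 = 0.00397872 s.
BDP = R × t_prop = 81000000000 × 0.00397872 = 322277000 bits.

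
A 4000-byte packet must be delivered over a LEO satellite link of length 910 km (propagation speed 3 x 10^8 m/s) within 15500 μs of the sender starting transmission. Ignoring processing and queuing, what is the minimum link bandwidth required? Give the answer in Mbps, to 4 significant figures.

2.567 Mbps

L = 32000 bits.
Propagation delay = 910000 / 300000000 = 3033.33 μs.
Transmission budget = 15500 − 3033.33 = 12466.7 μs.
R ≥ L / t_tx = 32000 bits / 0.0124667 s = 2.567 Mbps.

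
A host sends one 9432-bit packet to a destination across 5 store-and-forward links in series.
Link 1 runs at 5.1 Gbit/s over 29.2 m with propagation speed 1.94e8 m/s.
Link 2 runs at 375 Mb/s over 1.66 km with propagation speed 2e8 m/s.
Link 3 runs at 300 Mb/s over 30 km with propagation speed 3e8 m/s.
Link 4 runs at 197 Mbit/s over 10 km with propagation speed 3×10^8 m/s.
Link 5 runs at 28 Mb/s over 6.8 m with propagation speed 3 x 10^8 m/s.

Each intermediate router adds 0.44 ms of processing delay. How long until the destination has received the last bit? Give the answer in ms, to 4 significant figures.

Transmission delays (L/R per hop): 0.00184941, 0.025152, 0.03144, 0.0478782, 0.336857 ms; sum = 0.443177 ms.
Propagation delays (d/s per hop): 0.000150515, 0.0083, 0.1, 0.0333333, 2.26667e-05 ms; sum = 0.141807 ms.
Processing at 4 router(s): 4 × 0.44 ms = 1.76 ms.
End-to-end = 2.345 ms.

2.345 ms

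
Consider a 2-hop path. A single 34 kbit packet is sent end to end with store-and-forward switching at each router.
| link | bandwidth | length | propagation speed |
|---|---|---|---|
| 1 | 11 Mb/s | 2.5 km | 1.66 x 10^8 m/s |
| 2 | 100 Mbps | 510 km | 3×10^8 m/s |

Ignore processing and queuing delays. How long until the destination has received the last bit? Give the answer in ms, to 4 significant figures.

L = 34000 bits.
Transmission delays (L/R per hop): 3.09091, 0.34 ms; sum = 3.43091 ms.
Propagation delays (d/s per hop): 0.0150602, 1.7 ms; sum = 1.71506 ms.
End-to-end = 5.146 ms.

5.146 ms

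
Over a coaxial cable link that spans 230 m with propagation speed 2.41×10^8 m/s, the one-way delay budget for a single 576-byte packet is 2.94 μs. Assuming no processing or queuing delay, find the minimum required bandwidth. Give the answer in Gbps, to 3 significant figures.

2.32 Gbps

L = 4608 bits.
Propagation delay = 230 / 241000000 = 0.954357 μs.
Transmission budget = 2.94 − 0.954357 = 1.98564 μs.
R ≥ L / t_tx = 4608 bits / 1.98564e-06 s = 2.32 Gbps.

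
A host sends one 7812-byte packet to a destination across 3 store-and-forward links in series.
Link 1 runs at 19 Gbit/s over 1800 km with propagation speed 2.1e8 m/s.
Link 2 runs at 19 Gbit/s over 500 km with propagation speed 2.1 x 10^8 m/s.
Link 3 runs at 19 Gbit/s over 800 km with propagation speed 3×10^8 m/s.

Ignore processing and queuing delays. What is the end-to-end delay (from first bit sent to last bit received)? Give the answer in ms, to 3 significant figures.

13.6 ms

L = 7812 × 8 = 62496 bits.
Transmission delay per hop = L/R = 62496/19000000000 = 0.00328926 ms; 3 hops → 0.00986779 ms.
Propagation delays (d/s per hop): 8.57143, 2.38095, 2.66667 ms; sum = 13.619 ms.
End-to-end = 13.6 ms.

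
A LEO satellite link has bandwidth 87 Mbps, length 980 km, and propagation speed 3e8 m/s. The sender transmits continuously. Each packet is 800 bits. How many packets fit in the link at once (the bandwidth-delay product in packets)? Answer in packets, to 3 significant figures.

355 packets

Propagation delay = 980000 / 300000000 = 0.00326667 s.
BDP = R × t_prop = 87000000 × 0.00326667 = 284200 bits.
In packets of 800 bits: 355 packets.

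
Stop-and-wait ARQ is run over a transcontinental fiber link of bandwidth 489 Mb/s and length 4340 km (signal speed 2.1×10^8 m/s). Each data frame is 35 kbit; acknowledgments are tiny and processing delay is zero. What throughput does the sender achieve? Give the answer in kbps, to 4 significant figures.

845.3 kbps

t_tx = L/R = 35000/489000000 = 7.15746e-05 s.
t_prop = 4340000/210000000 = 0.0206667 s; RTT = 0.0413333 s.
Cycle = t_tx + RTT = 0.0414049 s.
Throughput = L / cycle = 35000 / 0.0414049 = 845.3 kbps.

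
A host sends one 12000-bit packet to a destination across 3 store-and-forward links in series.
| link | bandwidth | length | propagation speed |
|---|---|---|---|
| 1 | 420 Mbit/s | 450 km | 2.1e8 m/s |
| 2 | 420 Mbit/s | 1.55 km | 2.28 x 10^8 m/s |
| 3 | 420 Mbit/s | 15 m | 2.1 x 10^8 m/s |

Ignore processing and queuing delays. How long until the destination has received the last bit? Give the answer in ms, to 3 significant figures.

2.24 ms

Transmission delay per hop = L/R = 12000/420000000 = 0.0285714 ms; 3 hops → 0.0857143 ms.
Propagation delays (d/s per hop): 2.14286, 0.00679825, 7.14286e-05 ms; sum = 2.14973 ms.
End-to-end = 2.24 ms.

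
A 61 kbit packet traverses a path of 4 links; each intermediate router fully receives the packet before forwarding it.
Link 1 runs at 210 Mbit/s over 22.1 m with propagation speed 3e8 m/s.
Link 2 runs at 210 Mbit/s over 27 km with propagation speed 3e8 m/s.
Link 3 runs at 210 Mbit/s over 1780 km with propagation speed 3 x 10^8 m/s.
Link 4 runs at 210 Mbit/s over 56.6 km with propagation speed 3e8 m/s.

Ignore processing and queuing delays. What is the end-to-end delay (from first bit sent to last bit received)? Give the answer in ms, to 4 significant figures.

L = 61000 bits.
Transmission delay per hop = L/R = 61000/210000000 = 0.290476 ms; 4 hops → 1.1619 ms.
Propagation delays (d/s per hop): 7.36667e-05, 0.09, 5.93333, 0.188667 ms; sum = 6.21207 ms.
End-to-end = 7.374 ms.

7.374 ms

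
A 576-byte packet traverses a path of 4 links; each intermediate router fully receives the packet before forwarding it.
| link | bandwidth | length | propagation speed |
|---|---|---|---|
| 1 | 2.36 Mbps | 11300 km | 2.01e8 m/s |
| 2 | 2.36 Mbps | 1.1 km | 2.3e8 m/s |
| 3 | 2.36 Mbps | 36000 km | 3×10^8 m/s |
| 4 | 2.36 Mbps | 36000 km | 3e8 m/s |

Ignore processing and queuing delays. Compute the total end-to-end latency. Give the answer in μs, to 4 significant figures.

L = 576 × 8 = 4608 bits.
Transmission delay per hop = L/R = 4608/2360000 = 1952.54 μs; 4 hops → 7810.17 μs.
Propagation delays (d/s per hop): 56218.9, 4.78261, 120000, 120000 μs; sum = 296224 μs.
End-to-end = 304000 μs.

304000 μs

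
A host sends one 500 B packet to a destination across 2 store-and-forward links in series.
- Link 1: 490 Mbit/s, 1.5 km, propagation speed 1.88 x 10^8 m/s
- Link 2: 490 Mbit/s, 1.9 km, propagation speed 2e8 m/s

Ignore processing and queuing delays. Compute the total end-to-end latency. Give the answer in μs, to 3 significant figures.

L = 500 × 8 = 4000 bits.
Transmission delay per hop = L/R = 4000/490000000 = 8.16327 μs; 2 hops → 16.3265 μs.
Propagation delays (d/s per hop): 7.97872, 9.5 μs; sum = 17.4787 μs.
End-to-end = 33.8 μs.

33.8 μs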